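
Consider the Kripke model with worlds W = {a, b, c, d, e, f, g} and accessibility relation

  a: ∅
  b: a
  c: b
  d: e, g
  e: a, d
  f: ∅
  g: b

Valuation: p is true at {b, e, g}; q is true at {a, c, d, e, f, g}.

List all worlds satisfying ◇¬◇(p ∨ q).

{b, e}

a: no successors, so ◇¬◇(p ∨ q) fails. ✗
b: successors {a}; ¬◇(p ∨ q) there: a:T. ✓
c: successors {b}; ¬◇(p ∨ q) there: b:F. ✗
d: successors {e, g}; ¬◇(p ∨ q) there: e:F, g:F. ✗
e: successors {a, d}; ¬◇(p ∨ q) there: a:T, d:F. ✓
f: no successors, so ◇¬◇(p ∨ q) fails. ✗
g: successors {b}; ¬◇(p ∨ q) there: b:F. ✗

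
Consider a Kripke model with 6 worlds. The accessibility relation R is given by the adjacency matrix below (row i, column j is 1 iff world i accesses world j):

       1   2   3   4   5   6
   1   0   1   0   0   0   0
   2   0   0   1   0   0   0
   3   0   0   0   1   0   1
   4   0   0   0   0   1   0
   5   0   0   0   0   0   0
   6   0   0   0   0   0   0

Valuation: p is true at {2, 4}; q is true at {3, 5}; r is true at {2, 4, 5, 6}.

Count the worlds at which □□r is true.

5

1: successors {2}; □r there: 2:F. ✗
2: successors {3}; □r there: 3:T. ✓
3: successors {4, 6}; □r there: 4:T, 6:T. ✓
4: successors {5}; □r there: 5:T. ✓
5: no successors, so □□r holds vacuously. ✓
6: no successors, so □□r holds vacuously. ✓
Satisfying worlds: {2, 3, 4, 5, 6}.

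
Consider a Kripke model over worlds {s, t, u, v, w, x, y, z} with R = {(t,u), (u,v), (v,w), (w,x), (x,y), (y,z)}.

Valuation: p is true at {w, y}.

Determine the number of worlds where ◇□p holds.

3

s: no successors, so ◇□p fails. ✗
t: successors {u}; □p there: u:F. ✗
u: successors {v}; □p there: v:T. ✓
v: successors {w}; □p there: w:F. ✗
w: successors {x}; □p there: x:T. ✓
x: successors {y}; □p there: y:F. ✗
y: successors {z}; □p there: z:T. ✓
z: no successors, so ◇□p fails. ✗
Satisfying worlds: {u, w, y}.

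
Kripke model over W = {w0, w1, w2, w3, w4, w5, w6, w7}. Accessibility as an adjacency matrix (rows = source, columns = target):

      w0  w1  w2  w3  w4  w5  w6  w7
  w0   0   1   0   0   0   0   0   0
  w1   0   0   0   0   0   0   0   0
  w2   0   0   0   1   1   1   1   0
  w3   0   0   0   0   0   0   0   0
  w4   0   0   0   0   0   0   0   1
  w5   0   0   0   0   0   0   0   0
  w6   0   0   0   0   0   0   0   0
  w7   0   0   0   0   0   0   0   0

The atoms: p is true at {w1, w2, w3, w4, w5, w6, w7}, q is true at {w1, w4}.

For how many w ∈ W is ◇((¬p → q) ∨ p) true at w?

w0: successors {w1}; (¬p → q) ∨ p there: w1:T. ✓
w1: no successors, so ◇((¬p → q) ∨ p) fails. ✗
w2: successors {w3, w4, w5, w6}; (¬p → q) ∨ p there: w3:T, w4:T, w5:T, w6:T. ✓
w3: no successors, so ◇((¬p → q) ∨ p) fails. ✗
w4: successors {w7}; (¬p → q) ∨ p there: w7:T. ✓
w5: no successors, so ◇((¬p → q) ∨ p) fails. ✗
w6: no successors, so ◇((¬p → q) ∨ p) fails. ✗
w7: no successors, so ◇((¬p → q) ∨ p) fails. ✗
Satisfying worlds: {w0, w2, w4}.

3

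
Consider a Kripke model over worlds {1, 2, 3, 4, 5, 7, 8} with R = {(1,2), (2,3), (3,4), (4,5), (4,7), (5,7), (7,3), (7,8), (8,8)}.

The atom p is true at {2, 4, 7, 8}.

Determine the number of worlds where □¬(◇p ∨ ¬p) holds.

1: successors {2}; ¬(◇p ∨ ¬p) there: 2:T. ✓
2: successors {3}; ¬(◇p ∨ ¬p) there: 3:F. ✗
3: successors {4}; ¬(◇p ∨ ¬p) there: 4:F. ✗
4: successors {5, 7}; ¬(◇p ∨ ¬p) there: 5:F, 7:F. ✗
5: successors {7}; ¬(◇p ∨ ¬p) there: 7:F. ✗
7: successors {3, 8}; ¬(◇p ∨ ¬p) there: 3:F, 8:F. ✗
8: successors {8}; ¬(◇p ∨ ¬p) there: 8:F. ✗
Satisfying worlds: {1}.

1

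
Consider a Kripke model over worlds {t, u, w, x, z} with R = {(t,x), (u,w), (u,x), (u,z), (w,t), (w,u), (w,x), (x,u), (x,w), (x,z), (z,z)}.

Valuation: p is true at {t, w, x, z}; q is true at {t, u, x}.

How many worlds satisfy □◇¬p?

t: successors {x}; ◇¬p there: x:T. ✓
u: successors {w, x, z}; ◇¬p there: w:T, x:T, z:F. ✗
w: successors {t, u, x}; ◇¬p there: t:F, u:F, x:T. ✗
x: successors {u, w, z}; ◇¬p there: u:F, w:T, z:F. ✗
z: successors {z}; ◇¬p there: z:F. ✗
Satisfying worlds: {t}.

1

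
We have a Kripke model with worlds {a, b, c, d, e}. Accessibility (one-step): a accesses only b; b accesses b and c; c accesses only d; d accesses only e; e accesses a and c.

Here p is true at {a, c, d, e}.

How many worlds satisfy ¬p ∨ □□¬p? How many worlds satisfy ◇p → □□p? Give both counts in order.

For ¬p ∨ □□¬p:
a: ¬p is F, □□¬p is F. ✗
b: ¬p is T, □□¬p is F. ✓
c: ¬p is F, □□¬p is F. ✗
d: ¬p is F, □□¬p is F. ✗
e: ¬p is F, □□¬p is F. ✗
— 1 world.
For ◇p → □□p:
a: ◇p is F, □□p is F. ✓
b: ◇p is T, □□p is F. ✗
c: ◇p is T, □□p is T. ✓
d: ◇p is T, □□p is T. ✓
e: ◇p is T, □□p is F. ✗
— 3 worlds.

1 and 3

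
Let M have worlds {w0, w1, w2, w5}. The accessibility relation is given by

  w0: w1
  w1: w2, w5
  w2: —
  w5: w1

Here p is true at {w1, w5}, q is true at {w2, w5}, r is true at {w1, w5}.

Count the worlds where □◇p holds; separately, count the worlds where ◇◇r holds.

3 and 3

For □◇p:
w0: successors {w1}; ◇p there: w1:T. ✓
w1: successors {w2, w5}; ◇p there: w2:F, w5:T. ✗
w2: no successors, so □◇p holds vacuously. ✓
w5: successors {w1}; ◇p there: w1:T. ✓
— 3 worlds.
For ◇◇r:
w0: successors {w1}; ◇r there: w1:T. ✓
w1: successors {w2, w5}; ◇r there: w2:F, w5:T. ✓
w2: no successors, so ◇◇r fails. ✗
w5: successors {w1}; ◇r there: w1:T. ✓
— 3 worlds.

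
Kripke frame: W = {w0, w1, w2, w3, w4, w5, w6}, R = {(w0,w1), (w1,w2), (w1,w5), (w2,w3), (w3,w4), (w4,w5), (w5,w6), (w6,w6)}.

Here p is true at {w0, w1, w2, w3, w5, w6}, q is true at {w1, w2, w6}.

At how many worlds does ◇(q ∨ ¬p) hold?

5

w0: successors {w1}; q ∨ ¬p there: w1:T. ✓
w1: successors {w2, w5}; q ∨ ¬p there: w2:T, w5:F. ✓
w2: successors {w3}; q ∨ ¬p there: w3:F. ✗
w3: successors {w4}; q ∨ ¬p there: w4:T. ✓
w4: successors {w5}; q ∨ ¬p there: w5:F. ✗
w5: successors {w6}; q ∨ ¬p there: w6:T. ✓
w6: successors {w6}; q ∨ ¬p there: w6:T. ✓
Satisfying worlds: {w0, w1, w3, w5, w6}.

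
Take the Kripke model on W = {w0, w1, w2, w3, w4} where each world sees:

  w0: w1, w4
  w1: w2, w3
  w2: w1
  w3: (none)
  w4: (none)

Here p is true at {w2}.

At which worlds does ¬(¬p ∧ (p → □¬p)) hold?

w0: ¬p ∧ (p → □¬p) is T. ✗
w1: ¬p ∧ (p → □¬p) is T. ✗
w2: ¬p ∧ (p → □¬p) is F. ✓
w3: ¬p ∧ (p → □¬p) is T. ✗
w4: ¬p ∧ (p → □¬p) is T. ✗

{w2}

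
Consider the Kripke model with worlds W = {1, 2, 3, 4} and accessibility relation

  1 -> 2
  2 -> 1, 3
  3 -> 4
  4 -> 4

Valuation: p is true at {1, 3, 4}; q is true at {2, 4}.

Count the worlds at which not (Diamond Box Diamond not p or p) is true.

1: Diamond Box Diamond not p or p is T. ✗
2: Diamond Box Diamond not p or p is F. ✓
3: Diamond Box Diamond not p or p is T. ✗
4: Diamond Box Diamond not p or p is T. ✗
Satisfying worlds: {2}.

1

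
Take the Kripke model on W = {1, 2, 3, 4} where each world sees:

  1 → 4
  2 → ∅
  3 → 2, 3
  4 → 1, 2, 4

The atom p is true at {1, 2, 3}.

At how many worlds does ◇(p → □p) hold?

3

1: successors {4}; p → □p there: 4:T. ✓
2: no successors, so ◇(p → □p) fails. ✗
3: successors {2, 3}; p → □p there: 2:T, 3:T. ✓
4: successors {1, 2, 4}; p → □p there: 1:F, 2:T, 4:T. ✓
Satisfying worlds: {1, 3, 4}.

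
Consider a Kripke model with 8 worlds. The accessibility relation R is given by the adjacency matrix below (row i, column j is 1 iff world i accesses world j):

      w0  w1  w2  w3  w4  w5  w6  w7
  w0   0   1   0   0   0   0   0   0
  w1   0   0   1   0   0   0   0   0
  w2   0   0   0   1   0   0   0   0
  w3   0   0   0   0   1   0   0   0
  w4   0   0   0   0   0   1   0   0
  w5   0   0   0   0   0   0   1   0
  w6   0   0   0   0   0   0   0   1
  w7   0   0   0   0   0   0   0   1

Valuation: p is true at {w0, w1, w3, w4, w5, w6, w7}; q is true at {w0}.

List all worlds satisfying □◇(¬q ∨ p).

w0: successors {w1}; ◇(¬q ∨ p) there: w1:T. ✓
w1: successors {w2}; ◇(¬q ∨ p) there: w2:T. ✓
w2: successors {w3}; ◇(¬q ∨ p) there: w3:T. ✓
w3: successors {w4}; ◇(¬q ∨ p) there: w4:T. ✓
w4: successors {w5}; ◇(¬q ∨ p) there: w5:T. ✓
w5: successors {w6}; ◇(¬q ∨ p) there: w6:T. ✓
w6: successors {w7}; ◇(¬q ∨ p) there: w7:T. ✓
w7: successors {w7}; ◇(¬q ∨ p) there: w7:T. ✓

{w0, w1, w2, w3, w4, w5, w6, w7}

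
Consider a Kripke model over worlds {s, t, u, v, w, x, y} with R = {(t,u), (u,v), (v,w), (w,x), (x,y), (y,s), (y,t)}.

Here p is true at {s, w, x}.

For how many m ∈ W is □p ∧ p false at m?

s: □p is T, p is T. ✓
t: □p is F, p is F. ✗
u: □p is F, p is F. ✗
v: □p is T, p is F. ✗
w: □p is T, p is T. ✓
x: □p is F, p is T. ✗
y: □p is F, p is F. ✗
Satisfying worlds: {s, w}.
So □p ∧ p fails at the other 5 worlds.

5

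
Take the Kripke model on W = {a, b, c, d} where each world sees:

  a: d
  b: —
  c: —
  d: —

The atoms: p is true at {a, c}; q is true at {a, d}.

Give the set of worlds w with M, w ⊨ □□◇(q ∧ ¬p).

a: successors {d}; □◇(q ∧ ¬p) there: d:T. ✓
b: no successors, so □□◇(q ∧ ¬p) holds vacuously. ✓
c: no successors, so □□◇(q ∧ ¬p) holds vacuously. ✓
d: no successors, so □□◇(q ∧ ¬p) holds vacuously. ✓

{a, b, c, d}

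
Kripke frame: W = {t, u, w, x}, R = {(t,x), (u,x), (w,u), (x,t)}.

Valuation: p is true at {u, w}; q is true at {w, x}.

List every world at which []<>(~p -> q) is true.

{w, x}

t: successors {x}; <>(~p -> q) there: x:F. ✗
u: successors {x}; <>(~p -> q) there: x:F. ✗
w: successors {u}; <>(~p -> q) there: u:T. ✓
x: successors {t}; <>(~p -> q) there: t:T. ✓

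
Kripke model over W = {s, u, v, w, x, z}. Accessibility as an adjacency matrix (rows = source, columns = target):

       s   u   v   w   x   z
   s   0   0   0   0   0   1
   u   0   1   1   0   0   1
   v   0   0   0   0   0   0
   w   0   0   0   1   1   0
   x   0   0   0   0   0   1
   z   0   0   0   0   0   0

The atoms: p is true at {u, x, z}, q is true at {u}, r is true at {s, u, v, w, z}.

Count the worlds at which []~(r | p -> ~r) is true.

s: successors {z}; ~(r | p -> ~r) there: z:T. ✓
u: successors {u, v, z}; ~(r | p -> ~r) there: u:T, v:T, z:T. ✓
v: no successors, so []~(r | p -> ~r) holds vacuously. ✓
w: successors {w, x}; ~(r | p -> ~r) there: w:T, x:F. ✗
x: successors {z}; ~(r | p -> ~r) there: z:T. ✓
z: no successors, so []~(r | p -> ~r) holds vacuously. ✓
Satisfying worlds: {s, u, v, x, z}.

5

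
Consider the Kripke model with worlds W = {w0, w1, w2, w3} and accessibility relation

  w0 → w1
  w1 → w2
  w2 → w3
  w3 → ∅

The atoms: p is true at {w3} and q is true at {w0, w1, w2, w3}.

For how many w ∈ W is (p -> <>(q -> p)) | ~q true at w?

w0: p -> <>(q -> p) is T, ~q is F. ✓
w1: p -> <>(q -> p) is T, ~q is F. ✓
w2: p -> <>(q -> p) is T, ~q is F. ✓
w3: p -> <>(q -> p) is F, ~q is F. ✗
Satisfying worlds: {w0, w1, w2}.

3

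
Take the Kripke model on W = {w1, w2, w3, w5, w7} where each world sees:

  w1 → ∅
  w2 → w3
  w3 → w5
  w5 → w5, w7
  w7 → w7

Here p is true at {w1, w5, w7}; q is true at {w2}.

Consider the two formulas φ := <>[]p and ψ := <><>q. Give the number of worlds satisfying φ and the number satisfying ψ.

For <>[]p:
w1: no successors, so <>[]p fails. ✗
w2: successors {w3}; []p there: w3:T. ✓
w3: successors {w5}; []p there: w5:T. ✓
w5: successors {w5, w7}; []p there: w5:T, w7:T. ✓
w7: successors {w7}; []p there: w7:T. ✓
— 4 worlds.
For <><>q:
w1: no successors, so <><>q fails. ✗
w2: successors {w3}; <>q there: w3:F. ✗
w3: successors {w5}; <>q there: w5:F. ✗
w5: successors {w5, w7}; <>q there: w5:F, w7:F. ✗
w7: successors {w7}; <>q there: w7:F. ✗
— 0 worlds.

4 and 0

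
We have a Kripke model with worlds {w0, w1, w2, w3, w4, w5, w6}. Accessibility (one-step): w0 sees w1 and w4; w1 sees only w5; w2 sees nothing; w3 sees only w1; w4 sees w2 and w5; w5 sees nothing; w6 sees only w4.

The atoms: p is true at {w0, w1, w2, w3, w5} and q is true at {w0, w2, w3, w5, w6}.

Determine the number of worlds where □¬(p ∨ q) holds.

w0: successors {w1, w4}; ¬(p ∨ q) there: w1:F, w4:T. ✗
w1: successors {w5}; ¬(p ∨ q) there: w5:F. ✗
w2: no successors, so □¬(p ∨ q) holds vacuously. ✓
w3: successors {w1}; ¬(p ∨ q) there: w1:F. ✗
w4: successors {w2, w5}; ¬(p ∨ q) there: w2:F, w5:F. ✗
w5: no successors, so □¬(p ∨ q) holds vacuously. ✓
w6: successors {w4}; ¬(p ∨ q) there: w4:T. ✓
Satisfying worlds: {w2, w5, w6}.

3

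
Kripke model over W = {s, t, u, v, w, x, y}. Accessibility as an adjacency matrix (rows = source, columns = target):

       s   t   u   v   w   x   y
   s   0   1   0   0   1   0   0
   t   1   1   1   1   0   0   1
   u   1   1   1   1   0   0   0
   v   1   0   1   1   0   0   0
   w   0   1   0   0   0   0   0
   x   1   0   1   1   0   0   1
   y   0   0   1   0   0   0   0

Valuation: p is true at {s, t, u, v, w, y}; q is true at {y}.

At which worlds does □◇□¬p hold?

s: successors {t, w}; ◇□¬p there: t:F, w:F. ✗
t: successors {s, t, u, v, y}; ◇□¬p there: s:F, t:F, u:F, v:F, y:F. ✗
u: successors {s, t, u, v}; ◇□¬p there: s:F, t:F, u:F, v:F. ✗
v: successors {s, u, v}; ◇□¬p there: s:F, u:F, v:F. ✗
w: successors {t}; ◇□¬p there: t:F. ✗
x: successors {s, u, v, y}; ◇□¬p there: s:F, u:F, v:F, y:F. ✗
y: successors {u}; ◇□¬p there: u:F. ✗

∅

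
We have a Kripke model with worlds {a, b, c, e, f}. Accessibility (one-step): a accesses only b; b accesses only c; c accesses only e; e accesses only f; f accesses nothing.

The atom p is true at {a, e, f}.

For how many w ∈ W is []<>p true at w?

3

a: successors {b}; <>p there: b:F. ✗
b: successors {c}; <>p there: c:T. ✓
c: successors {e}; <>p there: e:T. ✓
e: successors {f}; <>p there: f:F. ✗
f: no successors, so []<>p holds vacuously. ✓
Satisfying worlds: {b, c, f}.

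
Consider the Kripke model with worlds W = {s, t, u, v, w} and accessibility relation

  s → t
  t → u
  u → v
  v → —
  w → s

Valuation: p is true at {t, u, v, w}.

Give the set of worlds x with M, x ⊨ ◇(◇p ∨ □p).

s: successors {t}; ◇p ∨ □p there: t:T. ✓
t: successors {u}; ◇p ∨ □p there: u:T. ✓
u: successors {v}; ◇p ∨ □p there: v:T. ✓
v: no successors, so ◇(◇p ∨ □p) fails. ✗
w: successors {s}; ◇p ∨ □p there: s:T. ✓

{s, t, u, w}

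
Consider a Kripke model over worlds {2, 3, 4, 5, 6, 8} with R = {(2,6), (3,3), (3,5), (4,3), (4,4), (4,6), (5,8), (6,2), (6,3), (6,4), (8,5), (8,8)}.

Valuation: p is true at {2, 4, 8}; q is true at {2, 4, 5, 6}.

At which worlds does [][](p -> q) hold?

2: successors {6}; [](p -> q) there: 6:T. ✓
3: successors {3, 5}; [](p -> q) there: 3:T, 5:F. ✗
4: successors {3, 4, 6}; [](p -> q) there: 3:T, 4:T, 6:T. ✓
5: successors {8}; [](p -> q) there: 8:F. ✗
6: successors {2, 3, 4}; [](p -> q) there: 2:T, 3:T, 4:T. ✓
8: successors {5, 8}; [](p -> q) there: 5:F, 8:F. ✗

{2, 4, 6}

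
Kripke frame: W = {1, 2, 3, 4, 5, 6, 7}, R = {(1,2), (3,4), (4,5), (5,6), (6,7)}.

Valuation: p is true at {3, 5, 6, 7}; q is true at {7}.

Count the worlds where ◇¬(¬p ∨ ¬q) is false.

6

1: successors {2}; ¬(¬p ∨ ¬q) there: 2:F. ✗
2: no successors, so ◇¬(¬p ∨ ¬q) fails. ✗
3: successors {4}; ¬(¬p ∨ ¬q) there: 4:F. ✗
4: successors {5}; ¬(¬p ∨ ¬q) there: 5:F. ✗
5: successors {6}; ¬(¬p ∨ ¬q) there: 6:F. ✗
6: successors {7}; ¬(¬p ∨ ¬q) there: 7:T. ✓
7: no successors, so ◇¬(¬p ∨ ¬q) fails. ✗
Satisfying worlds: {6}.
So ◇¬(¬p ∨ ¬q) fails at the other 6 worlds.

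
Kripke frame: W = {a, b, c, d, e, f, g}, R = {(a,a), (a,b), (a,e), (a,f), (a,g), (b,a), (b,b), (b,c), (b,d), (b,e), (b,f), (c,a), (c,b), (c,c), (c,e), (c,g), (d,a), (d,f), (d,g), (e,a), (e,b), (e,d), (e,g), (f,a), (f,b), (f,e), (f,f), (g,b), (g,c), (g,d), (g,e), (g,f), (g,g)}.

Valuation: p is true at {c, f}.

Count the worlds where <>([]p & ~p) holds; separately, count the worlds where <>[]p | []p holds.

For <>([]p & ~p):
a: successors {a, b, e, f, g}; []p & ~p there: a:F, b:F, e:F, f:F, g:F. ✗
b: successors {a, b, c, d, e, f}; []p & ~p there: a:F, b:F, c:F, d:F, e:F, f:F. ✗
c: successors {a, b, c, e, g}; []p & ~p there: a:F, b:F, c:F, e:F, g:F. ✗
d: successors {a, f, g}; []p & ~p there: a:F, f:F, g:F. ✗
e: successors {a, b, d, g}; []p & ~p there: a:F, b:F, d:F, g:F. ✗
f: successors {a, b, e, f}; []p & ~p there: a:F, b:F, e:F, f:F. ✗
g: successors {b, c, d, e, f, g}; []p & ~p there: b:F, c:F, d:F, e:F, f:F, g:F. ✗
— 0 worlds.
For <>[]p | []p:
a: <>[]p is F, []p is F. ✗
b: <>[]p is F, []p is F. ✗
c: <>[]p is F, []p is F. ✗
d: <>[]p is F, []p is F. ✗
e: <>[]p is F, []p is F. ✗
f: <>[]p is F, []p is F. ✗
g: <>[]p is F, []p is F. ✗
— 0 worlds.

0 and 0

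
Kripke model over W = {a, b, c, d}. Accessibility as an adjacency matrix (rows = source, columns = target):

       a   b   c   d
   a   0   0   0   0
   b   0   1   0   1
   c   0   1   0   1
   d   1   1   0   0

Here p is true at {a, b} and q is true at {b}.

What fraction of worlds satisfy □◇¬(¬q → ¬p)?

a: no successors, so □◇¬(¬q → ¬p) holds vacuously. ✓
b: successors {b, d}; ◇¬(¬q → ¬p) there: b:F, d:T. ✗
c: successors {b, d}; ◇¬(¬q → ¬p) there: b:F, d:T. ✗
d: successors {a, b}; ◇¬(¬q → ¬p) there: a:F, b:F. ✗
That's 1 of 4 worlds, so 1/4.

1/4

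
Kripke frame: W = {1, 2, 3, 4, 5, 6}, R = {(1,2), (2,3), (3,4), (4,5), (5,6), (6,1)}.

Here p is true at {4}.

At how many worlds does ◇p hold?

1: successors {2}; p there: 2:F. ✗
2: successors {3}; p there: 3:F. ✗
3: successors {4}; p there: 4:T. ✓
4: successors {5}; p there: 5:F. ✗
5: successors {6}; p there: 6:F. ✗
6: successors {1}; p there: 1:F. ✗
Satisfying worlds: {3}.

1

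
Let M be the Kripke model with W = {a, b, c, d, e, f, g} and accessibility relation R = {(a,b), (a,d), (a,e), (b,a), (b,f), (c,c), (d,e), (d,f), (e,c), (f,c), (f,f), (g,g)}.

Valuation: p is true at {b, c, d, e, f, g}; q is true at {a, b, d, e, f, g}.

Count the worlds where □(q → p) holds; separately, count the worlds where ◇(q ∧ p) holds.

6 and 5

For □(q → p):
a: successors {b, d, e}; q → p there: b:T, d:T, e:T. ✓
b: successors {a, f}; q → p there: a:F, f:T. ✗
c: successors {c}; q → p there: c:T. ✓
d: successors {e, f}; q → p there: e:T, f:T. ✓
e: successors {c}; q → p there: c:T. ✓
f: successors {c, f}; q → p there: c:T, f:T. ✓
g: successors {g}; q → p there: g:T. ✓
— 6 worlds.
For ◇(q ∧ p):
a: successors {b, d, e}; q ∧ p there: b:T, d:T, e:T. ✓
b: successors {a, f}; q ∧ p there: a:F, f:T. ✓
c: successors {c}; q ∧ p there: c:F. ✗
d: successors {e, f}; q ∧ p there: e:T, f:T. ✓
e: successors {c}; q ∧ p there: c:F. ✗
f: successors {c, f}; q ∧ p there: c:F, f:T. ✓
g: successors {g}; q ∧ p there: g:T. ✓
— 5 worlds.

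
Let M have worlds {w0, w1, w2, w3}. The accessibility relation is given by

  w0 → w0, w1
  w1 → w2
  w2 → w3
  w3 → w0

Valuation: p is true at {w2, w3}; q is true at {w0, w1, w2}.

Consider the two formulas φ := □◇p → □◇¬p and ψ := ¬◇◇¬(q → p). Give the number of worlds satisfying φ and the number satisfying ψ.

3 and 1

For □◇p → □◇¬p:
w0: □◇p is F, □◇¬p is F. ✓
w1: □◇p is T, □◇¬p is F. ✗
w2: □◇p is F, □◇¬p is T. ✓
w3: □◇p is F, □◇¬p is T. ✓
— 3 worlds.
For ¬◇◇¬(q → p):
w0: ◇◇¬(q → p) is T. ✗
w1: ◇◇¬(q → p) is F. ✓
w2: ◇◇¬(q → p) is T. ✗
w3: ◇◇¬(q → p) is T. ✗
— 1 world.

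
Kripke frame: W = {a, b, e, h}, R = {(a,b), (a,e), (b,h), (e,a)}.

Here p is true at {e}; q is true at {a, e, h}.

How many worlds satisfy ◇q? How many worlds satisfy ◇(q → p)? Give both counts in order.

For ◇q:
a: successors {b, e}; q there: b:F, e:T. ✓
b: successors {h}; q there: h:T. ✓
e: successors {a}; q there: a:T. ✓
h: no successors, so ◇q fails. ✗
— 3 worlds.
For ◇(q → p):
a: successors {b, e}; q → p there: b:T, e:T. ✓
b: successors {h}; q → p there: h:F. ✗
e: successors {a}; q → p there: a:F. ✗
h: no successors, so ◇(q → p) fails. ✗
— 1 world.

3 and 1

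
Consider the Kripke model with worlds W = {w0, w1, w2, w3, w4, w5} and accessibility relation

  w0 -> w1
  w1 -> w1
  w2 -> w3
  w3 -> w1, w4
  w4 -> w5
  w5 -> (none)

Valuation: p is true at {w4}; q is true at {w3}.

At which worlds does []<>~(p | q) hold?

{w0, w1, w2, w3, w5}

w0: successors {w1}; <>~(p | q) there: w1:T. ✓
w1: successors {w1}; <>~(p | q) there: w1:T. ✓
w2: successors {w3}; <>~(p | q) there: w3:T. ✓
w3: successors {w1, w4}; <>~(p | q) there: w1:T, w4:T. ✓
w4: successors {w5}; <>~(p | q) there: w5:F. ✗
w5: no successors, so []<>~(p | q) holds vacuously. ✓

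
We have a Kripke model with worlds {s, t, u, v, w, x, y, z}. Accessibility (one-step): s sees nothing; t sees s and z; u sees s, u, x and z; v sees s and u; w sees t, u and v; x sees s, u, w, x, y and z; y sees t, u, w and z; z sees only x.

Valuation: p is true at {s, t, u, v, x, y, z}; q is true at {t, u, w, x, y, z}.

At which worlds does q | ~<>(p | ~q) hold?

s: q is F, ~<>(p | ~q) is T. ✓
t: q is T, ~<>(p | ~q) is F. ✓
u: q is T, ~<>(p | ~q) is F. ✓
v: q is F, ~<>(p | ~q) is F. ✗
w: q is T, ~<>(p | ~q) is F. ✓
x: q is T, ~<>(p | ~q) is F. ✓
y: q is T, ~<>(p | ~q) is F. ✓
z: q is T, ~<>(p | ~q) is F. ✓

{s, t, u, w, x, y, z}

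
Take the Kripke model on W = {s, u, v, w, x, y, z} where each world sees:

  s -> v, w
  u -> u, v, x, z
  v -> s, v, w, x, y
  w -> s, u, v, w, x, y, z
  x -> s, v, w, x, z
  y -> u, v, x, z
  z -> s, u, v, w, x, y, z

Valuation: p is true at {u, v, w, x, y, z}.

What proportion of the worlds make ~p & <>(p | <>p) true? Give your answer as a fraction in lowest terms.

1/7

s: ~p is T, <>(p | <>p) is T. ✓
u: ~p is F, <>(p | <>p) is T. ✗
v: ~p is F, <>(p | <>p) is T. ✗
w: ~p is F, <>(p | <>p) is T. ✗
x: ~p is F, <>(p | <>p) is T. ✗
y: ~p is F, <>(p | <>p) is T. ✗
z: ~p is F, <>(p | <>p) is T. ✗
That's 1 of 7 worlds, so 1/7.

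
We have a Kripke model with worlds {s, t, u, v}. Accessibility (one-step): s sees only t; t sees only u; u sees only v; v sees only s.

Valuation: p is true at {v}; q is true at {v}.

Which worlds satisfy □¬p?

{s, t, v}

s: successors {t}; ¬p there: t:T. ✓
t: successors {u}; ¬p there: u:T. ✓
u: successors {v}; ¬p there: v:F. ✗
v: successors {s}; ¬p there: s:T. ✓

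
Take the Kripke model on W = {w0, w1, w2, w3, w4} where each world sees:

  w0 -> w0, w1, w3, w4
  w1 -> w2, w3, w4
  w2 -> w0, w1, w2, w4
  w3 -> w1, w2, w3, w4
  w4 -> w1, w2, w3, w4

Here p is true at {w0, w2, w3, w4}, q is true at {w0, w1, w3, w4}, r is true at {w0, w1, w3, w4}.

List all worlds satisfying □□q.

∅

w0: successors {w0, w1, w3, w4}; □q there: w0:T, w1:F, w3:F, w4:F. ✗
w1: successors {w2, w3, w4}; □q there: w2:F, w3:F, w4:F. ✗
w2: successors {w0, w1, w2, w4}; □q there: w0:T, w1:F, w2:F, w4:F. ✗
w3: successors {w1, w2, w3, w4}; □q there: w1:F, w2:F, w3:F, w4:F. ✗
w4: successors {w1, w2, w3, w4}; □q there: w1:F, w2:F, w3:F, w4:F. ✗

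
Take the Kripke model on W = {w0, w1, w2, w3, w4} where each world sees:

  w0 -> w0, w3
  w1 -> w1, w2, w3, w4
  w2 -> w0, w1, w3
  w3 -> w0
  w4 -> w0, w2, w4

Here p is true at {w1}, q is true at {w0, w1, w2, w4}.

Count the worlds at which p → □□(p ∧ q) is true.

w0: p is F, □□(p ∧ q) is F. ✓
w1: p is T, □□(p ∧ q) is F. ✗
w2: p is F, □□(p ∧ q) is F. ✓
w3: p is F, □□(p ∧ q) is F. ✓
w4: p is F, □□(p ∧ q) is F. ✓
Satisfying worlds: {w0, w2, w3, w4}.

4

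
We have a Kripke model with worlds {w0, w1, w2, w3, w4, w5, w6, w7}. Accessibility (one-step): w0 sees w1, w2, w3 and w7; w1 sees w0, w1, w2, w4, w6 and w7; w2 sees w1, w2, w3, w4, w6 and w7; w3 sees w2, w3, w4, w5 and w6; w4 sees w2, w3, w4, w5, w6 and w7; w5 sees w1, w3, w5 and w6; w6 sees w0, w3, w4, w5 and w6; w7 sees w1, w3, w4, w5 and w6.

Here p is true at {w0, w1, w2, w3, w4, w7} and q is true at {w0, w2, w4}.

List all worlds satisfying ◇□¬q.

w0: successors {w1, w2, w3, w7}; □¬q there: w1:F, w2:F, w3:F, w7:F. ✗
w1: successors {w0, w1, w2, w4, w6, w7}; □¬q there: w0:F, w1:F, w2:F, w4:F, w6:F, w7:F. ✗
w2: successors {w1, w2, w3, w4, w6, w7}; □¬q there: w1:F, w2:F, w3:F, w4:F, w6:F, w7:F. ✗
w3: successors {w2, w3, w4, w5, w6}; □¬q there: w2:F, w3:F, w4:F, w5:T, w6:F. ✓
w4: successors {w2, w3, w4, w5, w6, w7}; □¬q there: w2:F, w3:F, w4:F, w5:T, w6:F, w7:F. ✓
w5: successors {w1, w3, w5, w6}; □¬q there: w1:F, w3:F, w5:T, w6:F. ✓
w6: successors {w0, w3, w4, w5, w6}; □¬q there: w0:F, w3:F, w4:F, w5:T, w6:F. ✓
w7: successors {w1, w3, w4, w5, w6}; □¬q there: w1:F, w3:F, w4:F, w5:T, w6:F. ✓

{w3, w4, w5, w6, w7}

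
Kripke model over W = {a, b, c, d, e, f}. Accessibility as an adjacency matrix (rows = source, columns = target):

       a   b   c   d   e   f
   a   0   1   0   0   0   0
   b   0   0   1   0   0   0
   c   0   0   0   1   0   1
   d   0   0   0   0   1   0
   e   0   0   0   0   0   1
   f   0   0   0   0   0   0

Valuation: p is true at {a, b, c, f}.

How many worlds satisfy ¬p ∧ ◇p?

1

a: ¬p is F, ◇p is T. ✗
b: ¬p is F, ◇p is T. ✗
c: ¬p is F, ◇p is T. ✗
d: ¬p is T, ◇p is F. ✗
e: ¬p is T, ◇p is T. ✓
f: ¬p is F, ◇p is F. ✗
Satisfying worlds: {e}.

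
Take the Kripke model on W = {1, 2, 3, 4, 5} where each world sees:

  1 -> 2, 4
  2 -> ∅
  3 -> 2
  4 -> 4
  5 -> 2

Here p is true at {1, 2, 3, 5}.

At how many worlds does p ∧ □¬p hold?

1: p is T, □¬p is F. ✗
2: p is T, □¬p is T. ✓
3: p is T, □¬p is F. ✗
4: p is F, □¬p is T. ✗
5: p is T, □¬p is F. ✗
Satisfying worlds: {2}.

1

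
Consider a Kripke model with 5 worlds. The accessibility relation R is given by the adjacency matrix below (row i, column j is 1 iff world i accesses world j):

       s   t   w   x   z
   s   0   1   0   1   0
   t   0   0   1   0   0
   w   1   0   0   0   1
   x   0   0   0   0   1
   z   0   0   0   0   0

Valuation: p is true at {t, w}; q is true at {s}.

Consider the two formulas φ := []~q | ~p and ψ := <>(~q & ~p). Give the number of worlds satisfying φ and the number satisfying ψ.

4 and 3

For []~q | ~p:
s: []~q is T, ~p is T. ✓
t: []~q is T, ~p is F. ✓
w: []~q is F, ~p is F. ✗
x: []~q is T, ~p is T. ✓
z: []~q is T, ~p is T. ✓
— 4 worlds.
For <>(~q & ~p):
s: successors {t, x}; ~q & ~p there: t:F, x:T. ✓
t: successors {w}; ~q & ~p there: w:F. ✗
w: successors {s, z}; ~q & ~p there: s:F, z:T. ✓
x: successors {z}; ~q & ~p there: z:T. ✓
z: no successors, so <>(~q & ~p) fails. ✗
— 3 worlds.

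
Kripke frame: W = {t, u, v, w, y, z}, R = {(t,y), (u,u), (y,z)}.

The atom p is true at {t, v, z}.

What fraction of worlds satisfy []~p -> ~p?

1/2

t: []~p is T, ~p is F. ✗
u: []~p is T, ~p is T. ✓
v: []~p is T, ~p is F. ✗
w: []~p is T, ~p is T. ✓
y: []~p is F, ~p is T. ✓
z: []~p is T, ~p is F. ✗
That's 3 of 6 worlds, so 3/6 = 1/2.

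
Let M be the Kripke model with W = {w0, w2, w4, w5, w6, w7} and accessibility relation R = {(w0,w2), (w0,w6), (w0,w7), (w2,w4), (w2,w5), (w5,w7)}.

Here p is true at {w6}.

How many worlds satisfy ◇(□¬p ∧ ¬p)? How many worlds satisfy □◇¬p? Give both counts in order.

3 and 3

For ◇(□¬p ∧ ¬p):
w0: successors {w2, w6, w7}; □¬p ∧ ¬p there: w2:T, w6:F, w7:T. ✓
w2: successors {w4, w5}; □¬p ∧ ¬p there: w4:T, w5:T. ✓
w4: no successors, so ◇(□¬p ∧ ¬p) fails. ✗
w5: successors {w7}; □¬p ∧ ¬p there: w7:T. ✓
w6: no successors, so ◇(□¬p ∧ ¬p) fails. ✗
w7: no successors, so ◇(□¬p ∧ ¬p) fails. ✗
— 3 worlds.
For □◇¬p:
w0: successors {w2, w6, w7}; ◇¬p there: w2:T, w6:F, w7:F. ✗
w2: successors {w4, w5}; ◇¬p there: w4:F, w5:T. ✗
w4: no successors, so □◇¬p holds vacuously. ✓
w5: successors {w7}; ◇¬p there: w7:F. ✗
w6: no successors, so □◇¬p holds vacuously. ✓
w7: no successors, so □◇¬p holds vacuously. ✓
— 3 worlds.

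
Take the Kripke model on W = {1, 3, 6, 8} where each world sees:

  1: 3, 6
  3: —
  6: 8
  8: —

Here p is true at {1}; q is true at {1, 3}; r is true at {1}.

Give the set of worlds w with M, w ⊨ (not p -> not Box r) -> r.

{1, 3, 8}

1: not p -> not Box r is T, r is T. ✓
3: not p -> not Box r is F, r is F. ✓
6: not p -> not Box r is T, r is F. ✗
8: not p -> not Box r is F, r is F. ✓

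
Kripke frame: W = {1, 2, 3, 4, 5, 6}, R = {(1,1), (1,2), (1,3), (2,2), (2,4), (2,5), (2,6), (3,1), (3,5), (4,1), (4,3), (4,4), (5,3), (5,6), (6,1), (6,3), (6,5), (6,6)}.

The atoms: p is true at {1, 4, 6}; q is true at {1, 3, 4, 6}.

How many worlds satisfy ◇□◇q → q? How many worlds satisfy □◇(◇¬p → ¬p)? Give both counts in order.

For ◇□◇q → q:
1: ◇□◇q is T, q is T. ✓
2: ◇□◇q is T, q is F. ✗
3: ◇□◇q is T, q is T. ✓
4: ◇□◇q is T, q is T. ✓
5: ◇□◇q is T, q is F. ✗
6: ◇□◇q is T, q is T. ✓
— 4 worlds.
For □◇(◇¬p → ¬p):
1: successors {1, 2, 3}; ◇(◇¬p → ¬p) there: 1:T, 2:T, 3:T. ✓
2: successors {2, 4, 5, 6}; ◇(◇¬p → ¬p) there: 2:T, 4:T, 5:T, 6:T. ✓
3: successors {1, 5}; ◇(◇¬p → ¬p) there: 1:T, 5:T. ✓
4: successors {1, 3, 4}; ◇(◇¬p → ¬p) there: 1:T, 3:T, 4:T. ✓
5: successors {3, 6}; ◇(◇¬p → ¬p) there: 3:T, 6:T. ✓
6: successors {1, 3, 5, 6}; ◇(◇¬p → ¬p) there: 1:T, 3:T, 5:T, 6:T. ✓
— 6 worlds.

4 and 6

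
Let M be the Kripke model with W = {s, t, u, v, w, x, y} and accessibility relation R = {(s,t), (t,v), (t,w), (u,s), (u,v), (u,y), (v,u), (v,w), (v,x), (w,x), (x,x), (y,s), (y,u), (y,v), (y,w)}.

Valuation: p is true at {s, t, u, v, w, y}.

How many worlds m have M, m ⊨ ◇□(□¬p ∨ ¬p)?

5

s: successors {t}; □(□¬p ∨ ¬p) there: t:F. ✗
t: successors {v, w}; □(□¬p ∨ ¬p) there: v:F, w:T. ✓
u: successors {s, v, y}; □(□¬p ∨ ¬p) there: s:F, v:F, y:F. ✗
v: successors {u, w, x}; □(□¬p ∨ ¬p) there: u:F, w:T, x:T. ✓
w: successors {x}; □(□¬p ∨ ¬p) there: x:T. ✓
x: successors {x}; □(□¬p ∨ ¬p) there: x:T. ✓
y: successors {s, u, v, w}; □(□¬p ∨ ¬p) there: s:F, u:F, v:F, w:T. ✓
Satisfying worlds: {t, v, w, x, y}.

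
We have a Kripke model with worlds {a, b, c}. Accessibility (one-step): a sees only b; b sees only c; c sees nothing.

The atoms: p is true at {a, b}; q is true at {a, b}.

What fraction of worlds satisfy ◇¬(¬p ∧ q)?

2/3

a: successors {b}; ¬(¬p ∧ q) there: b:T. ✓
b: successors {c}; ¬(¬p ∧ q) there: c:T. ✓
c: no successors, so ◇¬(¬p ∧ q) fails. ✗
That's 2 of 3 worlds, so 2/3.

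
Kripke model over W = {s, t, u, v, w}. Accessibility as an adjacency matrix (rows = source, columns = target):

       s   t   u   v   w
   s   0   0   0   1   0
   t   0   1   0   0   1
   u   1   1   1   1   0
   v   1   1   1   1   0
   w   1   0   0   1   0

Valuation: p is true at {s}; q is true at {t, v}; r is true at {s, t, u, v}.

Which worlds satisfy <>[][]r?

s: successors {v}; [][]r there: v:F. ✗
t: successors {t, w}; [][]r there: t:F, w:T. ✓
u: successors {s, t, u, v}; [][]r there: s:T, t:F, u:F, v:F. ✓
v: successors {s, t, u, v}; [][]r there: s:T, t:F, u:F, v:F. ✓
w: successors {s, v}; [][]r there: s:T, v:F. ✓

{t, u, v, w}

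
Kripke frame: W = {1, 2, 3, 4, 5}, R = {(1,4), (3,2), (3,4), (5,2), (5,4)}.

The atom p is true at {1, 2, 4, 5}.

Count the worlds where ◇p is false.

2

1: successors {4}; p there: 4:T. ✓
2: no successors, so ◇p fails. ✗
3: successors {2, 4}; p there: 2:T, 4:T. ✓
4: no successors, so ◇p fails. ✗
5: successors {2, 4}; p there: 2:T, 4:T. ✓
Satisfying worlds: {1, 3, 5}.
So ◇p fails at the other 2 worlds.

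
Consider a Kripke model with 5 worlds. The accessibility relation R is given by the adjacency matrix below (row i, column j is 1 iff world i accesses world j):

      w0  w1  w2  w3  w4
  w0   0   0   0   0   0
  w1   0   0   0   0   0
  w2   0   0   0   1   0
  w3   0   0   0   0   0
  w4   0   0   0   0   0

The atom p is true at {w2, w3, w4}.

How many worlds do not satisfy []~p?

1

w0: no successors, so []~p holds vacuously. ✓
w1: no successors, so []~p holds vacuously. ✓
w2: successors {w3}; ~p there: w3:F. ✗
w3: no successors, so []~p holds vacuously. ✓
w4: no successors, so []~p holds vacuously. ✓
Satisfying worlds: {w0, w1, w3, w4}.
So []~p fails at the other 1 world.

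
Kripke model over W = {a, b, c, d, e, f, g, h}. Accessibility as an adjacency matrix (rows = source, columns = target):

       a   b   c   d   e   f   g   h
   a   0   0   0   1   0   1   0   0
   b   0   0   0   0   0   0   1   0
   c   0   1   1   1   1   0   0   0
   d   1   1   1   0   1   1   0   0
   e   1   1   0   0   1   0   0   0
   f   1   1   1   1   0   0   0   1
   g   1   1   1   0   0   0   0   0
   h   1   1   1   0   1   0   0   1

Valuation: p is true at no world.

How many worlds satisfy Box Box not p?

a: successors {d, f}; Box not p there: d:T, f:T. ✓
b: successors {g}; Box not p there: g:T. ✓
c: successors {b, c, d, e}; Box not p there: b:T, c:T, d:T, e:T. ✓
d: successors {a, b, c, e, f}; Box not p there: a:T, b:T, c:T, e:T, f:T. ✓
e: successors {a, b, e}; Box not p there: a:T, b:T, e:T. ✓
f: successors {a, b, c, d, h}; Box not p there: a:T, b:T, c:T, d:T, h:T. ✓
g: successors {a, b, c}; Box not p there: a:T, b:T, c:T. ✓
h: successors {a, b, c, e, h}; Box not p there: a:T, b:T, c:T, e:T, h:T. ✓
Satisfying worlds: {a, b, c, d, e, f, g, h}.

8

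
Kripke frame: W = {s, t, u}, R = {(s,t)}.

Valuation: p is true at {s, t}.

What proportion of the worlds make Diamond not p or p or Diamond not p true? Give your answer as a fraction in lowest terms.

2/3

s: Diamond not p or p is T, Diamond not p is F. ✓
t: Diamond not p or p is T, Diamond not p is F. ✓
u: Diamond not p or p is F, Diamond not p is F. ✗
That's 2 of 3 worlds, so 2/3.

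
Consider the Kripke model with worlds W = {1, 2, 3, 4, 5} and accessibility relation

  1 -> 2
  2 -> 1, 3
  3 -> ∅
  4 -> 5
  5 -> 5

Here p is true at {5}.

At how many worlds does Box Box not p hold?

1: successors {2}; Box not p there: 2:T. ✓
2: successors {1, 3}; Box not p there: 1:T, 3:T. ✓
3: no successors, so Box Box not p holds vacuously. ✓
4: successors {5}; Box not p there: 5:F. ✗
5: successors {5}; Box not p there: 5:F. ✗
Satisfying worlds: {1, 2, 3}.

3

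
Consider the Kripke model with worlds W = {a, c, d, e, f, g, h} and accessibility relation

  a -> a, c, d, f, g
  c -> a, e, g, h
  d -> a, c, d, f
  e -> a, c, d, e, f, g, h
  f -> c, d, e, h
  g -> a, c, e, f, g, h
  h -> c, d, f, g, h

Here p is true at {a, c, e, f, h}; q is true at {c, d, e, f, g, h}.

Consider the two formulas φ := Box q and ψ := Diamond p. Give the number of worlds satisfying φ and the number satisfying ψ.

2 and 7

For Box q:
a: successors {a, c, d, f, g}; q there: a:F, c:T, d:T, f:T, g:T. ✗
c: successors {a, e, g, h}; q there: a:F, e:T, g:T, h:T. ✗
d: successors {a, c, d, f}; q there: a:F, c:T, d:T, f:T. ✗
e: successors {a, c, d, e, f, g, h}; q there: a:F, c:T, d:T, e:T, f:T, g:T, h:T. ✗
f: successors {c, d, e, h}; q there: c:T, d:T, e:T, h:T. ✓
g: successors {a, c, e, f, g, h}; q there: a:F, c:T, e:T, f:T, g:T, h:T. ✗
h: successors {c, d, f, g, h}; q there: c:T, d:T, f:T, g:T, h:T. ✓
— 2 worlds.
For Diamond p:
a: successors {a, c, d, f, g}; p there: a:T, c:T, d:F, f:T, g:F. ✓
c: successors {a, e, g, h}; p there: a:T, e:T, g:F, h:T. ✓
d: successors {a, c, d, f}; p there: a:T, c:T, d:F, f:T. ✓
e: successors {a, c, d, e, f, g, h}; p there: a:T, c:T, d:F, e:T, f:T, g:F, h:T. ✓
f: successors {c, d, e, h}; p there: c:T, d:F, e:T, h:T. ✓
g: successors {a, c, e, f, g, h}; p there: a:T, c:T, e:T, f:T, g:F, h:T. ✓
h: successors {c, d, f, g, h}; p there: c:T, d:F, f:T, g:F, h:T. ✓
— 7 worlds.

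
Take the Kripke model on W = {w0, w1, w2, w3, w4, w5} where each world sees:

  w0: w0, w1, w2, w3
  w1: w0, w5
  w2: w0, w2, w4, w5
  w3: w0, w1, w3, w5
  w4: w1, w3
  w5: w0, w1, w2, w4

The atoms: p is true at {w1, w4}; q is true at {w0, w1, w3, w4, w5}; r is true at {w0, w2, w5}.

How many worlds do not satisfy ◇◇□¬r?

1

w0: successors {w0, w1, w2, w3}; ◇□¬r there: w0:F, w1:F, w2:T, w3:F. ✓
w1: successors {w0, w5}; ◇□¬r there: w0:F, w5:T. ✓
w2: successors {w0, w2, w4, w5}; ◇□¬r there: w0:F, w2:T, w4:F, w5:T. ✓
w3: successors {w0, w1, w3, w5}; ◇□¬r there: w0:F, w1:F, w3:F, w5:T. ✓
w4: successors {w1, w3}; ◇□¬r there: w1:F, w3:F. ✗
w5: successors {w0, w1, w2, w4}; ◇□¬r there: w0:F, w1:F, w2:T, w4:F. ✓
Satisfying worlds: {w0, w1, w2, w3, w5}.
So ◇◇□¬r fails at the other 1 world.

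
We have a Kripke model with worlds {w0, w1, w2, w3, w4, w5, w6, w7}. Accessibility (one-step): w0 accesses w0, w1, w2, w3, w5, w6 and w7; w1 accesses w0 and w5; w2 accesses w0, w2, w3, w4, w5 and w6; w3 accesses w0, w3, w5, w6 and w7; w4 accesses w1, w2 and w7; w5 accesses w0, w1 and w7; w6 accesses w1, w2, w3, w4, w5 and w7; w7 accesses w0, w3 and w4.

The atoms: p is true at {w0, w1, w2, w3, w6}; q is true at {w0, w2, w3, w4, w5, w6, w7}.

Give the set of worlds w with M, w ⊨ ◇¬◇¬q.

w0: successors {w0, w1, w2, w3, w5, w6, w7}; ¬◇¬q there: w0:F, w1:T, w2:T, w3:T, w5:F, w6:F, w7:T. ✓
w1: successors {w0, w5}; ¬◇¬q there: w0:F, w5:F. ✗
w2: successors {w0, w2, w3, w4, w5, w6}; ¬◇¬q there: w0:F, w2:T, w3:T, w4:F, w5:F, w6:F. ✓
w3: successors {w0, w3, w5, w6, w7}; ¬◇¬q there: w0:F, w3:T, w5:F, w6:F, w7:T. ✓
w4: successors {w1, w2, w7}; ¬◇¬q there: w1:T, w2:T, w7:T. ✓
w5: successors {w0, w1, w7}; ¬◇¬q there: w0:F, w1:T, w7:T. ✓
w6: successors {w1, w2, w3, w4, w5, w7}; ¬◇¬q there: w1:T, w2:T, w3:T, w4:F, w5:F, w7:T. ✓
w7: successors {w0, w3, w4}; ¬◇¬q there: w0:F, w3:T, w4:F. ✓

{w0, w2, w3, w4, w5, w6, w7}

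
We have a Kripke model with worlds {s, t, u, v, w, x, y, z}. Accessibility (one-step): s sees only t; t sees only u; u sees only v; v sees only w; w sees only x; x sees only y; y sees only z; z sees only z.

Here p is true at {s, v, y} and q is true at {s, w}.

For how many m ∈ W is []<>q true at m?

s: successors {t}; <>q there: t:F. ✗
t: successors {u}; <>q there: u:F. ✗
u: successors {v}; <>q there: v:T. ✓
v: successors {w}; <>q there: w:F. ✗
w: successors {x}; <>q there: x:F. ✗
x: successors {y}; <>q there: y:F. ✗
y: successors {z}; <>q there: z:F. ✗
z: successors {z}; <>q there: z:F. ✗
Satisfying worlds: {u}.

1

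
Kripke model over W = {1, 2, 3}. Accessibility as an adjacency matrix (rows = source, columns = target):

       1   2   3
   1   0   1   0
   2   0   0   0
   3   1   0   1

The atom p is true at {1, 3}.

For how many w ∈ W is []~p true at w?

1: successors {2}; ~p there: 2:T. ✓
2: no successors, so []~p holds vacuously. ✓
3: successors {1, 3}; ~p there: 1:F, 3:F. ✗
Satisfying worlds: {1, 2}.

2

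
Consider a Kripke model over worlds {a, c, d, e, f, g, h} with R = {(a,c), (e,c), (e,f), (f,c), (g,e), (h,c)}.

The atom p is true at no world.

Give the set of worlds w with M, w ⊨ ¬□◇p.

{a, e, f, g, h}

a: □◇p is F. ✓
c: □◇p is T. ✗
d: □◇p is T. ✗
e: □◇p is F. ✓
f: □◇p is F. ✓
g: □◇p is F. ✓
h: □◇p is F. ✓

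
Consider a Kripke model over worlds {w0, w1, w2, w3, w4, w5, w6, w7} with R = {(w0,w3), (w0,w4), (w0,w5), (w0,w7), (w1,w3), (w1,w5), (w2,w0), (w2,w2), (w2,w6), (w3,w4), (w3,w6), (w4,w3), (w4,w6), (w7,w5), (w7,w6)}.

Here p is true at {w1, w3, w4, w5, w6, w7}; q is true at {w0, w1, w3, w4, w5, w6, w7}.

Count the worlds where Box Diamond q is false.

w0: successors {w3, w4, w5, w7}; Diamond q there: w3:T, w4:T, w5:F, w7:T. ✗
w1: successors {w3, w5}; Diamond q there: w3:T, w5:F. ✗
w2: successors {w0, w2, w6}; Diamond q there: w0:T, w2:T, w6:F. ✗
w3: successors {w4, w6}; Diamond q there: w4:T, w6:F. ✗
w4: successors {w3, w6}; Diamond q there: w3:T, w6:F. ✗
w5: no successors, so Box Diamond q holds vacuously. ✓
w6: no successors, so Box Diamond q holds vacuously. ✓
w7: successors {w5, w6}; Diamond q there: w5:F, w6:F. ✗
Satisfying worlds: {w5, w6}.
So Box Diamond q fails at the other 6 worlds.

6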